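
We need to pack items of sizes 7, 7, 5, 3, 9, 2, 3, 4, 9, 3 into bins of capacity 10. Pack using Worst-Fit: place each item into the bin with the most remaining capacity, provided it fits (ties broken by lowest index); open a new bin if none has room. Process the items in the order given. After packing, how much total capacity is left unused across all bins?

8

7 → bin 1 (remaining 3)
7 → bin 2 (remaining 3)
5 → bin 3 (remaining 5)
3 → bin 3 (remaining 2)
9 → bin 4 (remaining 1)
2 → bin 1 (remaining 1)
3 → bin 2 (remaining 0)
4 → bin 5 (remaining 6)
9 → bin 6 (remaining 1)
3 → bin 5 (remaining 3)
6 bins × 10 = 60; used 52; unused 8.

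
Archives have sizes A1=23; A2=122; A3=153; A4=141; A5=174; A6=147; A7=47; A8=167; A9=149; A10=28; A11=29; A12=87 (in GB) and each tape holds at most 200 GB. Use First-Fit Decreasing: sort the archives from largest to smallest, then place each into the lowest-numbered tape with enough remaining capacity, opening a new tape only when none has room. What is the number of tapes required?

8 tapes

Sorted descending: 174, 167, 153, 149, 147, 141, 122, 87, 47, 29, 28, 23.
Put 174 GB in tape 1; 26 GB remain.
Put 167 GB in tape 2; 33 GB remain.
Put 153 GB in tape 3; 47 GB remain.
Put 149 GB in tape 4; 51 GB remain.
Put 147 GB in tape 5; 53 GB remain.
Put 141 GB in tape 6; 59 GB remain.
Put 122 GB in tape 7; 78 GB remain.
Put 87 GB in tape 8; 113 GB remain.
Put 47 GB in tape 3; 0 GB remain.
Put 29 GB in tape 2; 4 GB remain.
Put 28 GB in tape 4; 23 GB remain.
Put 23 GB in tape 1; 3 GB remain.
Final tapes: [174,23] [167,29] [153,47] [149,28] [147] [141] [122] [87].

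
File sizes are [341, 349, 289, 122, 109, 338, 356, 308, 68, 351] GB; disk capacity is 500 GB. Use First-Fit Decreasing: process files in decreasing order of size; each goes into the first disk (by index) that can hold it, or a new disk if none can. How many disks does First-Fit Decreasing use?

Sorted descending: 356, 351, 349, 341, 338, 308, 289, 122, 109, 68.
disk 1: place 356 GB, 144 GB left
disk 2: place 351 GB, 149 GB left
disk 3: place 349 GB, 151 GB left
disk 4: place 341 GB, 159 GB left
disk 5: place 338 GB, 162 GB left
disk 6: place 308 GB, 192 GB left
disk 7: place 289 GB, 211 GB left
disk 1: place 122 GB, 22 GB left
disk 2: place 109 GB, 40 GB left
disk 3: place 68 GB, 83 GB left
Final disks: [356,122] [351,109] [349,68] [341] [338] [308] [289].

7 disks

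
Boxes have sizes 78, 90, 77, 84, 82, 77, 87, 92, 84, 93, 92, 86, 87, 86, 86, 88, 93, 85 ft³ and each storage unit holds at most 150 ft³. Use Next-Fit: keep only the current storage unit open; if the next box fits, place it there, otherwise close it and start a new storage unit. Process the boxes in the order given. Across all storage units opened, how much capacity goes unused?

storage unit 1: place 78 ft³, 72 ft³ left
storage unit 2: place 90 ft³, 60 ft³ left
storage unit 3: place 77 ft³, 73 ft³ left
storage unit 4: place 84 ft³, 66 ft³ left
storage unit 5: place 82 ft³, 68 ft³ left
storage unit 6: place 77 ft³, 73 ft³ left
storage unit 7: place 87 ft³, 63 ft³ left
storage unit 8: place 92 ft³, 58 ft³ left
storage unit 9: place 84 ft³, 66 ft³ left
storage unit 10: place 93 ft³, 57 ft³ left
storage unit 11: place 92 ft³, 58 ft³ left
storage unit 12: place 86 ft³, 64 ft³ left
storage unit 13: place 87 ft³, 63 ft³ left
storage unit 14: place 86 ft³, 64 ft³ left
storage unit 15: place 86 ft³, 64 ft³ left
storage unit 16: place 88 ft³, 62 ft³ left
storage unit 17: place 93 ft³, 57 ft³ left
storage unit 18: place 85 ft³, 65 ft³ left
18 storage units × 150 ft³ = 2700 ft³; used 1547 ft³; unused 1153 ft³.

1153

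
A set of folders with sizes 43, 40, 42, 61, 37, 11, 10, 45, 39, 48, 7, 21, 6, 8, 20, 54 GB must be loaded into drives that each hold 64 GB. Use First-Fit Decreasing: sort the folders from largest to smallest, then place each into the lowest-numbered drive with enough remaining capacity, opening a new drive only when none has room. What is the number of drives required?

Sorted descending: 61, 54, 48, 45, 43, 42, 40, 39, 37, 21, 20, 11, 10, 8, 7, 6.
Put 61 GB in drive 1; 3 GB remain.
Put 54 GB in drive 2; 10 GB remain.
Put 48 GB in drive 3; 16 GB remain.
Put 45 GB in drive 4; 19 GB remain.
Put 43 GB in drive 5; 21 GB remain.
Put 42 GB in drive 6; 22 GB remain.
Put 40 GB in drive 7; 24 GB remain.
Put 39 GB in drive 8; 25 GB remain.
Put 37 GB in drive 9; 27 GB remain.
Put 21 GB in drive 5; 0 GB remain.
Put 20 GB in drive 6; 2 GB remain.
Put 11 GB in drive 3; 5 GB remain.
Put 10 GB in drive 2; 0 GB remain.
Put 8 GB in drive 4; 11 GB remain.
Put 7 GB in drive 4; 4 GB remain.
Put 6 GB in drive 7; 18 GB remain.

9 drives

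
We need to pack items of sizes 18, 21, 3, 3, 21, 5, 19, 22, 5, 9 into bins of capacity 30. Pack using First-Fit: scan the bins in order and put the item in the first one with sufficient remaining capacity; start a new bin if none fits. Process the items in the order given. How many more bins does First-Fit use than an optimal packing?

First-Fit: [18,3,3,5] [21,5] [21,9] [19] [22] → 5 bins.
Total size 126; any packing needs at least ⌈126/30⌉ = 5 bins.
So 5 is already optimal.

0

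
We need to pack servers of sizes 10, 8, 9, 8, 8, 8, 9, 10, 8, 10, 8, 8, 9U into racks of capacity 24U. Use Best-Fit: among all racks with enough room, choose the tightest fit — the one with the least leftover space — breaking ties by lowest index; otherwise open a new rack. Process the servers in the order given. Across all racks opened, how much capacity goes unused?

10U → rack 1 (remaining 14U)
8U → rack 1 (remaining 6U)
9U → rack 2 (remaining 15U)
8U → rack 2 (remaining 7U)
8U → rack 3 (remaining 16U)
8U → rack 3 (remaining 8U)
9U → rack 4 (remaining 15U)
10U → rack 4 (remaining 5U)
8U → rack 3 (remaining 0U)
10U → rack 5 (remaining 14U)
8U → rack 5 (remaining 6U)
8U → rack 6 (remaining 16U)
9U → rack 6 (remaining 7U)
6 racks × 24U = 144U; used 113U; unused 31U.

31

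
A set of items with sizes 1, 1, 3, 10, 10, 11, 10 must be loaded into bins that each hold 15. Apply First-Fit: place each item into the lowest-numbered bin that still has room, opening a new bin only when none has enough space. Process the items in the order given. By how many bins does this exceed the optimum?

0

First-Fit: [1,1,3,10] [10] [11] [10] → 4 bins.
Total size 46; any packing needs at least ⌈46/15⌉ = 4 bins.
So 4 is already optimal.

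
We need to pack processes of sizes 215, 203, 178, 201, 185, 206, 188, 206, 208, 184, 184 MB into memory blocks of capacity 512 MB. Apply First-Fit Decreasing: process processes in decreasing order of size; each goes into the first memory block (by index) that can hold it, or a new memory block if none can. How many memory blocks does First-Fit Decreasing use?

6

Sorted descending: 215, 208, 206, 206, 203, 201, 188, 185, 184, 184, 178.
215 MB → memory block 1 (remaining 297 MB)
208 MB → memory block 1 (remaining 89 MB)
206 MB → memory block 2 (remaining 306 MB)
206 MB → memory block 2 (remaining 100 MB)
203 MB → memory block 3 (remaining 309 MB)
201 MB → memory block 3 (remaining 108 MB)
188 MB → memory block 4 (remaining 324 MB)
185 MB → memory block 4 (remaining 139 MB)
184 MB → memory block 5 (remaining 328 MB)
184 MB → memory block 5 (remaining 144 MB)
178 MB → memory block 6 (remaining 334 MB)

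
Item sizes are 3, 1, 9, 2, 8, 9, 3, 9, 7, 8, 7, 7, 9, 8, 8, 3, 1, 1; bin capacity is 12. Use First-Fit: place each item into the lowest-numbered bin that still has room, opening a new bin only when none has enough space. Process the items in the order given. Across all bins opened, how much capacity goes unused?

bin 1: place 3, 9 left
bin 1: place 1, 8 left
bin 2: place 9, 3 left
bin 1: place 2, 6 left
bin 3: place 8, 4 left
bin 4: place 9, 3 left
bin 1: place 3, 3 left
bin 5: place 9, 3 left
bin 6: place 7, 5 left
bin 7: place 8, 4 left
bin 8: place 7, 5 left
bin 9: place 7, 5 left
bin 10: place 9, 3 left
bin 11: place 8, 4 left
bin 12: place 8, 4 left
bin 1: place 3, 0 left
bin 2: place 1, 2 left
bin 2: place 1, 1 left
12 bins × 12 = 144; used 103; unused 41.

41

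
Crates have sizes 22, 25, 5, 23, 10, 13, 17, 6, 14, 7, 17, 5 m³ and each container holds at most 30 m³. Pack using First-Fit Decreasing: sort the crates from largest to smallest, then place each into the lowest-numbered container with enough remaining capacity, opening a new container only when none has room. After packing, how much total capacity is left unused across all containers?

16

Sorted descending: 25, 23, 22, 17, 17, 14, 13, 10, 7, 6, 5, 5.
Put 25 m³ in container 1; 5 m³ remain.
Put 23 m³ in container 2; 7 m³ remain.
Put 22 m³ in container 3; 8 m³ remain.
Put 17 m³ in container 4; 13 m³ remain.
Put 17 m³ in container 5; 13 m³ remain.
Put 14 m³ in container 6; 16 m³ remain.
Put 13 m³ in container 4; 0 m³ remain.
Put 10 m³ in container 5; 3 m³ remain.
Put 7 m³ in container 2; 0 m³ remain.
Put 6 m³ in container 3; 2 m³ remain.
Put 5 m³ in container 1; 0 m³ remain.
Put 5 m³ in container 6; 11 m³ remain.
6 containers × 30 m³ = 180 m³; used 164 m³; unused 16 m³.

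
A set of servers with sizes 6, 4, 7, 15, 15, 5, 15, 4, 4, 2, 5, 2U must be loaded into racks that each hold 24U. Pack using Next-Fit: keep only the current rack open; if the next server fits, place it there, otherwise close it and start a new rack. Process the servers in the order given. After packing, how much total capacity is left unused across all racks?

6U → rack 1 (remaining 18U)
4U → rack 1 (remaining 14U)
7U → rack 1 (remaining 7U)
15U → rack 2 (remaining 9U)
15U → rack 3 (remaining 9U)
5U → rack 3 (remaining 4U)
15U → rack 4 (remaining 9U)
4U → rack 4 (remaining 5U)
4U → rack 4 (remaining 1U)
2U → rack 5 (remaining 22U)
5U → rack 5 (remaining 17U)
2U → rack 5 (remaining 15U)
5 racks × 24U = 120U; used 84U; unused 36U.

36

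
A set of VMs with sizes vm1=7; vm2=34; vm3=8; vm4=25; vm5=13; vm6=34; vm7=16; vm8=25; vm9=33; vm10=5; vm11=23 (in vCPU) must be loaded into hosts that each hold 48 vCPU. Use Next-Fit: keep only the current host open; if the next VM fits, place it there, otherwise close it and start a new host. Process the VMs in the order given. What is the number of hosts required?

Put vm1 (7 vCPU) in host 1; 41 vCPU remain.
Put vm2 (34 vCPU) in host 1; 7 vCPU remain.
Put vm3 (8 vCPU) in host 2; 40 vCPU remain.
Put vm4 (25 vCPU) in host 2; 15 vCPU remain.
Put vm5 (13 vCPU) in host 2; 2 vCPU remain.
Put vm6 (34 vCPU) in host 3; 14 vCPU remain.
Put vm7 (16 vCPU) in host 4; 32 vCPU remain.
Put vm8 (25 vCPU) in host 4; 7 vCPU remain.
Put vm9 (33 vCPU) in host 5; 15 vCPU remain.
Put vm10 (5 vCPU) in host 5; 10 vCPU remain.
Put vm11 (23 vCPU) in host 6; 25 vCPU remain.
Final hosts: [7,34] [8,25,13] [34] [16,25] [33,5] [23].

6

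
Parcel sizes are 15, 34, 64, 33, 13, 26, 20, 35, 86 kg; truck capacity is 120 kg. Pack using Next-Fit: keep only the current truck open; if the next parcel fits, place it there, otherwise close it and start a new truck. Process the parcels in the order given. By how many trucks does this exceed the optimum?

Next-Fit: [15,34,64] [33,13,26,20] [35] [86] → 4 trucks.
Total size 326 kg; any packing needs at least ⌈326/120⌉ = 3 trucks.
An optimal packing achieves that bound: [86,34] [64,35,20] [33,26,15,13] → 3 trucks.
Excess: 4 − 3 = 1.

1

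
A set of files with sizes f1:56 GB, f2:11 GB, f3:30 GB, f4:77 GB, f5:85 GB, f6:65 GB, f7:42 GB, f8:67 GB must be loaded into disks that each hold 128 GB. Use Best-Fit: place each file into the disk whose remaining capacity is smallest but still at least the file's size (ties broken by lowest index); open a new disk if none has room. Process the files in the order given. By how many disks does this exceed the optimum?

Best-Fit: [56,11,30] [77] [85,42] [65] [67] → 5 disks.
Total size 433 GB; any packing needs at least ⌈433/128⌉ = 4 disks.
An optimal packing achieves that bound: [85,42] [77,30,11] [67,56] [65] → 4 disks.
Excess: 5 − 4 = 1.

1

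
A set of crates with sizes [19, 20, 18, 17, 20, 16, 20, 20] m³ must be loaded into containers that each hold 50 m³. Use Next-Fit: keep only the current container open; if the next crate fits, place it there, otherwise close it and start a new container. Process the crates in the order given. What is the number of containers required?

Put 19 m³ in container 1; 31 m³ remain.
Put 20 m³ in container 1; 11 m³ remain.
Put 18 m³ in container 2; 32 m³ remain.
Put 17 m³ in container 2; 15 m³ remain.
Put 20 m³ in container 3; 30 m³ remain.
Put 16 m³ in container 3; 14 m³ remain.
Put 20 m³ in container 4; 30 m³ remain.
Put 20 m³ in container 4; 10 m³ remain.
Final containers: [19,20] [18,17] [20,16] [20,20].

4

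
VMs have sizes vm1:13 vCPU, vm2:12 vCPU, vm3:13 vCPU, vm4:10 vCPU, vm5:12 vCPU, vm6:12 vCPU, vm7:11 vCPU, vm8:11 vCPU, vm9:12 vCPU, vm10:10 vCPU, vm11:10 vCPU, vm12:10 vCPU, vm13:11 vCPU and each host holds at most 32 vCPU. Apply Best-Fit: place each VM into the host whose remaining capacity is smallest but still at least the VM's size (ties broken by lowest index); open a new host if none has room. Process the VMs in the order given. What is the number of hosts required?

Put vm1 (13 vCPU) in host 1; 19 vCPU remain.
Put vm2 (12 vCPU) in host 1; 7 vCPU remain.
Put vm3 (13 vCPU) in host 2; 19 vCPU remain.
Put vm4 (10 vCPU) in host 2; 9 vCPU remain.
Put vm5 (12 vCPU) in host 3; 20 vCPU remain.
Put vm6 (12 vCPU) in host 3; 8 vCPU remain.
Put vm7 (11 vCPU) in host 4; 21 vCPU remain.
Put vm8 (11 vCPU) in host 4; 10 vCPU remain.
Put vm9 (12 vCPU) in host 5; 20 vCPU remain.
Put vm10 (10 vCPU) in host 4; 0 vCPU remain.
Put vm11 (10 vCPU) in host 5; 10 vCPU remain.
Put vm12 (10 vCPU) in host 5; 0 vCPU remain.
Put vm13 (11 vCPU) in host 6; 21 vCPU remain.

6 hosts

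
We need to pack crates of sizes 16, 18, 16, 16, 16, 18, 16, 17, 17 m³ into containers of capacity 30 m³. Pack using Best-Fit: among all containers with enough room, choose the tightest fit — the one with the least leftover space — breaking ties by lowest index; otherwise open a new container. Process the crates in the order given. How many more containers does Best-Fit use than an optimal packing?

0

Best-Fit: [16] [18] [16] [16] [16] [18] [16] [17] [17] → 9 containers.
9 crates exceed 15 m³ (half the capacity), and no two of those can share a container, so at least 9 containers are needed.
So 9 is already optimal.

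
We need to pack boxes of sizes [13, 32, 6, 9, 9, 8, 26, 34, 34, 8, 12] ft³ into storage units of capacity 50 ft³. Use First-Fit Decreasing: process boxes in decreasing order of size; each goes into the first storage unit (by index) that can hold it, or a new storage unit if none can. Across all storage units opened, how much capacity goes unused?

9

Sorted descending: 34, 34, 32, 26, 13, 12, 9, 9, 8, 8, 6.
storage unit 1: place 34 ft³, 16 ft³ left
storage unit 2: place 34 ft³, 16 ft³ left
storage unit 3: place 32 ft³, 18 ft³ left
storage unit 4: place 26 ft³, 24 ft³ left
storage unit 1: place 13 ft³, 3 ft³ left
storage unit 2: place 12 ft³, 4 ft³ left
storage unit 3: place 9 ft³, 9 ft³ left
storage unit 3: place 9 ft³, 0 ft³ left
storage unit 4: place 8 ft³, 16 ft³ left
storage unit 4: place 8 ft³, 8 ft³ left
storage unit 4: place 6 ft³, 2 ft³ left
4 storage units × 50 ft³ = 200 ft³; used 191 ft³; unused 9 ft³.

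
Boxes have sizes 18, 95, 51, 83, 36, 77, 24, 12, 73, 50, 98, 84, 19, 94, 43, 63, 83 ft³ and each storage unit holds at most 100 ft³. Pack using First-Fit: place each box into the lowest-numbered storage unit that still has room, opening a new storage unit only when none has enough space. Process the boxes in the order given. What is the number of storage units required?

18 ft³ → storage unit 1 (remaining 82 ft³)
95 ft³ → storage unit 2 (remaining 5 ft³)
51 ft³ → storage unit 1 (remaining 31 ft³)
83 ft³ → storage unit 3 (remaining 17 ft³)
36 ft³ → storage unit 4 (remaining 64 ft³)
77 ft³ → storage unit 5 (remaining 23 ft³)
24 ft³ → storage unit 1 (remaining 7 ft³)
12 ft³ → storage unit 3 (remaining 5 ft³)
73 ft³ → storage unit 6 (remaining 27 ft³)
50 ft³ → storage unit 4 (remaining 14 ft³)
98 ft³ → storage unit 7 (remaining 2 ft³)
84 ft³ → storage unit 8 (remaining 16 ft³)
19 ft³ → storage unit 5 (remaining 4 ft³)
94 ft³ → storage unit 9 (remaining 6 ft³)
43 ft³ → storage unit 10 (remaining 57 ft³)
63 ft³ → storage unit 11 (remaining 37 ft³)
83 ft³ → storage unit 12 (remaining 17 ft³)
Final storage units: [18,51,24] [95] [83,12] [36,50] [77,19] [73] [98] [84] [94] [43] [63] [83].

12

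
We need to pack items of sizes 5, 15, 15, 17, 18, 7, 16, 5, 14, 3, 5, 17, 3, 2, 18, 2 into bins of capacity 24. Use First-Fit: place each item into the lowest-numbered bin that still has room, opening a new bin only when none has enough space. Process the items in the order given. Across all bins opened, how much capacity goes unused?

bin 1: place 5, 19 left
bin 1: place 15, 4 left
bin 2: place 15, 9 left
bin 3: place 17, 7 left
bin 4: place 18, 6 left
bin 2: place 7, 2 left
bin 5: place 16, 8 left
bin 3: place 5, 2 left
bin 6: place 14, 10 left
bin 1: place 3, 1 left
bin 4: place 5, 1 left
bin 7: place 17, 7 left
bin 5: place 3, 5 left
bin 2: place 2, 0 left
bin 8: place 18, 6 left
bin 3: place 2, 0 left
8 bins × 24 = 192; used 162; unused 30.

30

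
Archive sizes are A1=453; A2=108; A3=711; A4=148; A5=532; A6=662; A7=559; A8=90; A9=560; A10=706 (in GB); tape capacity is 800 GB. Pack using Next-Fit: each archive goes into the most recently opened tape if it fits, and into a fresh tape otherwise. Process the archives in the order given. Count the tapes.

7

tape 1: place A1 (453 GB), 347 GB left
tape 1: place A2 (108 GB), 239 GB left
tape 2: place A3 (711 GB), 89 GB left
tape 3: place A4 (148 GB), 652 GB left
tape 3: place A5 (532 GB), 120 GB left
tape 4: place A6 (662 GB), 138 GB left
tape 5: place A7 (559 GB), 241 GB left
tape 5: place A8 (90 GB), 151 GB left
tape 6: place A9 (560 GB), 240 GB left
tape 7: place A10 (706 GB), 94 GB left
Final tapes: [453,108] [711] [148,532] [662] [559,90] [560] [706].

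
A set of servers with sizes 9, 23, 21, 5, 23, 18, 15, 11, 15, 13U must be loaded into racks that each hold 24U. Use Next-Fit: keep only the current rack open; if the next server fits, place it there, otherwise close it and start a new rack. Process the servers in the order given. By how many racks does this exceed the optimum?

3

Next-Fit: [9] [23] [21] [5] [23] [18] [15] [11] [15] [13] → 10 racks.
Total size 153U; any packing needs at least ⌈153/24⌉ = 7 racks.
An optimal packing achieves that bound: [23] [23] [21] [18,5] [15,9] [15] [13,11] → 7 racks.
Excess: 10 − 7 = 3.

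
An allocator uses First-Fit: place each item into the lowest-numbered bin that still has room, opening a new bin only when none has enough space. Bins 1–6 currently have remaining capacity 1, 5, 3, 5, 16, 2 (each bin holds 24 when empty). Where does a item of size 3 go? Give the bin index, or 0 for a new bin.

2

Bins with room: bin 2 (5), bin 3 (3), bin 4 (5), bin 5 (16).
The first with room is bin 2.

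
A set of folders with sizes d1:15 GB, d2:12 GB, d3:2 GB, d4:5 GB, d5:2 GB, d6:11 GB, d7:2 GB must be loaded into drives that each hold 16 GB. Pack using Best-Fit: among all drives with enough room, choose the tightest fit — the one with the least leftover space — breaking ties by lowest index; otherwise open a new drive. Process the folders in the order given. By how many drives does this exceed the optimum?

Best-Fit: [15] [12,2,2] [5,11] [2] → 4 drives.
Total size 49 GB; any packing needs at least ⌈49/16⌉ = 4 drives.
So 4 is already optimal.

0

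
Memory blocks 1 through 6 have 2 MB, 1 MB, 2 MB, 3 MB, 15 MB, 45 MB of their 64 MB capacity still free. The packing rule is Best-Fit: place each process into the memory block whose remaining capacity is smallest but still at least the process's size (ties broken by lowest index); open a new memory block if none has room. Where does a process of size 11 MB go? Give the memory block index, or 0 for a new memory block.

5

Memory blocks with room: memory block 5 (15 MB), memory block 6 (45 MB).
Tightest fit is memory block 5 with 15 MB free.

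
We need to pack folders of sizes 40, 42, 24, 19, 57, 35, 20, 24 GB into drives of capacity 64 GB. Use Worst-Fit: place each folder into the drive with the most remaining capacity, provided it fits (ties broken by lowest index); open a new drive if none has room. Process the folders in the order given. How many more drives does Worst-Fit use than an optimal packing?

Worst-Fit: [40,24] [42,19] [57] [35,20] [24] → 5 drives.
Total size 261 GB; any packing needs at least ⌈261/64⌉ = 5 drives.
So 5 is already optimal.

0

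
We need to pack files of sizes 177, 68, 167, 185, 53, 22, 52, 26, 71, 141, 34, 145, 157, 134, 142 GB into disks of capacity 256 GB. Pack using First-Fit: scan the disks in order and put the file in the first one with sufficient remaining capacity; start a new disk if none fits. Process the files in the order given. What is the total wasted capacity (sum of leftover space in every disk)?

Put 177 GB in disk 1; 79 GB remain.
Put 68 GB in disk 1; 11 GB remain.
Put 167 GB in disk 2; 89 GB remain.
Put 185 GB in disk 3; 71 GB remain.
Put 53 GB in disk 2; 36 GB remain.
Put 22 GB in disk 2; 14 GB remain.
Put 52 GB in disk 3; 19 GB remain.
Put 26 GB in disk 4; 230 GB remain.
Put 71 GB in disk 4; 159 GB remain.
Put 141 GB in disk 4; 18 GB remain.
Put 34 GB in disk 5; 222 GB remain.
Put 145 GB in disk 5; 77 GB remain.
Put 157 GB in disk 6; 99 GB remain.
Put 134 GB in disk 7; 122 GB remain.
Put 142 GB in disk 8; 114 GB remain.
8 disks × 256 GB = 2048 GB; used 1574 GB; unused 474 GB.

474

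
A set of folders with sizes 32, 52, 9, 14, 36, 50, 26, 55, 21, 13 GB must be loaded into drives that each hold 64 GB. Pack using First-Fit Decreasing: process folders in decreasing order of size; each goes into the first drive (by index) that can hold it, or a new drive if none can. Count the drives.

Sorted descending: 55, 52, 50, 36, 32, 26, 21, 14, 13, 9.
Put 55 GB in drive 1; 9 GB remain.
Put 52 GB in drive 2; 12 GB remain.
Put 50 GB in drive 3; 14 GB remain.
Put 36 GB in drive 4; 28 GB remain.
Put 32 GB in drive 5; 32 GB remain.
Put 26 GB in drive 4; 2 GB remain.
Put 21 GB in drive 5; 11 GB remain.
Put 14 GB in drive 3; 0 GB remain.
Put 13 GB in drive 6; 51 GB remain.
Put 9 GB in drive 1; 0 GB remain.
Final drives: [55,9] [52] [50,14] [36,26] [32,21] [13].

6 drives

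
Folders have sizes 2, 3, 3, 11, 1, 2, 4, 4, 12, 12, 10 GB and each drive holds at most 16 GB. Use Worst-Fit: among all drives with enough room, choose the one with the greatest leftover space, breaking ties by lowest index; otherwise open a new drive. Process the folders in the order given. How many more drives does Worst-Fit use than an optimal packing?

Worst-Fit: [2,3,3,1,2,4] [11,4] [12] [12] [10] → 5 drives.
Total size 64 GB; any packing needs at least ⌈64/16⌉ = 4 drives.
An optimal packing achieves that bound: [12,4] [12,4] [11,3,2] [10,3,2,1] → 4 drives.
Excess: 5 − 4 = 1.

1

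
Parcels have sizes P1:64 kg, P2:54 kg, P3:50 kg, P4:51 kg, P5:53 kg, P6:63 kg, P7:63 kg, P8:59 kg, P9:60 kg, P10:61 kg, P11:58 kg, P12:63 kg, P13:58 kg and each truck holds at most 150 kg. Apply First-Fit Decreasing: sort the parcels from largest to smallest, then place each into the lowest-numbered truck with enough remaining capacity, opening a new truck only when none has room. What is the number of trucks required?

7

Sorted descending: 64, 63, 63, 63, 61, 60, 59, 58, 58, 54, 53, 51, 50.
64 kg → truck 1 (remaining 86 kg)
63 kg → truck 1 (remaining 23 kg)
63 kg → truck 2 (remaining 87 kg)
63 kg → truck 2 (remaining 24 kg)
61 kg → truck 3 (remaining 89 kg)
60 kg → truck 3 (remaining 29 kg)
59 kg → truck 4 (remaining 91 kg)
58 kg → truck 4 (remaining 33 kg)
58 kg → truck 5 (remaining 92 kg)
54 kg → truck 5 (remaining 38 kg)
53 kg → truck 6 (remaining 97 kg)
51 kg → truck 6 (remaining 46 kg)
50 kg → truck 7 (remaining 100 kg)
Final trucks: [64,63] [63,63] [61,60] [59,58] [58,54] [53,51] [50].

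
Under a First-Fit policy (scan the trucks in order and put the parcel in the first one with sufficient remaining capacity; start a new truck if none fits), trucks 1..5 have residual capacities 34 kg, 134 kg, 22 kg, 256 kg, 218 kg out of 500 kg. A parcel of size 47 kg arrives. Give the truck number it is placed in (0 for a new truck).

Trucks with room: truck 2 (134 kg), truck 4 (256 kg), truck 5 (218 kg).
The first with room is truck 2.

2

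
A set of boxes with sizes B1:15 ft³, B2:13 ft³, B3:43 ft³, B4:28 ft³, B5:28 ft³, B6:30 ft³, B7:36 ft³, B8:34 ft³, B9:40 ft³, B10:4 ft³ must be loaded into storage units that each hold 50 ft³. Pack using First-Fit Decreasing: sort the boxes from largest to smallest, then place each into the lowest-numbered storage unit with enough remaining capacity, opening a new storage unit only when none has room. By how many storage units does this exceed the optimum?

First-Fit Decreasing: [43,4] [40] [36,13] [34,15] [30] [28] [28] → 7 storage units.
7 boxes exceed 25 ft³ (half the capacity), and no two of those can share a storage unit, so at least 7 storage units are needed.
So 7 is already optimal.

0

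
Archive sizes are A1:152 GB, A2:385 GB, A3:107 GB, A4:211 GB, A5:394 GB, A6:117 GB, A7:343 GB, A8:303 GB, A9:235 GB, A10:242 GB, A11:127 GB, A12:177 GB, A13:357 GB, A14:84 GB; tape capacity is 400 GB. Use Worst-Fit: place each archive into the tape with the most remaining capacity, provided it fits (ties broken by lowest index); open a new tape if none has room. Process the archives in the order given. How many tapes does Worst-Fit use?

10

tape 1: place A1 (152 GB), 248 GB left
tape 2: place A2 (385 GB), 15 GB left
tape 1: place A3 (107 GB), 141 GB left
tape 3: place A4 (211 GB), 189 GB left
tape 4: place A5 (394 GB), 6 GB left
tape 3: place A6 (117 GB), 72 GB left
tape 5: place A7 (343 GB), 57 GB left
tape 6: place A8 (303 GB), 97 GB left
tape 7: place A9 (235 GB), 165 GB left
tape 8: place A10 (242 GB), 158 GB left
tape 7: place A11 (127 GB), 38 GB left
tape 9: place A12 (177 GB), 223 GB left
tape 10: place A13 (357 GB), 43 GB left
tape 9: place A14 (84 GB), 139 GB left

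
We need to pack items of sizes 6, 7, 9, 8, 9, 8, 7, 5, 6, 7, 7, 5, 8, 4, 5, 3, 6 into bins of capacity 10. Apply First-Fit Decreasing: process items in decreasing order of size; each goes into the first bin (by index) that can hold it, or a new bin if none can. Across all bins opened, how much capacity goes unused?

30

Sorted descending: 9, 9, 8, 8, 8, 7, 7, 7, 7, 6, 6, 6, 5, 5, 5, 4, 3.
Put 9 in bin 1; 1 remain.
Put 9 in bin 2; 1 remain.
Put 8 in bin 3; 2 remain.
Put 8 in bin 4; 2 remain.
Put 8 in bin 5; 2 remain.
Put 7 in bin 6; 3 remain.
Put 7 in bin 7; 3 remain.
Put 7 in bin 8; 3 remain.
Put 7 in bin 9; 3 remain.
Put 6 in bin 10; 4 remain.
Put 6 in bin 11; 4 remain.
Put 6 in bin 12; 4 remain.
Put 5 in bin 13; 5 remain.
Put 5 in bin 13; 0 remain.
Put 5 in bin 14; 5 remain.
Put 4 in bin 10; 0 remain.
Put 3 in bin 6; 0 remain.
14 bins × 10 = 140; used 110; unused 30.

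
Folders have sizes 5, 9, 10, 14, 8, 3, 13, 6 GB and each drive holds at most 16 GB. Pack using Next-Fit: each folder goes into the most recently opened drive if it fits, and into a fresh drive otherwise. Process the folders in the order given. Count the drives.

6 drives

5 GB → drive 1 (remaining 11 GB)
9 GB → drive 1 (remaining 2 GB)
10 GB → drive 2 (remaining 6 GB)
14 GB → drive 3 (remaining 2 GB)
8 GB → drive 4 (remaining 8 GB)
3 GB → drive 4 (remaining 5 GB)
13 GB → drive 5 (remaining 3 GB)
6 GB → drive 6 (remaining 10 GB)
Final drives: [5,9] [10] [14] [8,3] [13] [6].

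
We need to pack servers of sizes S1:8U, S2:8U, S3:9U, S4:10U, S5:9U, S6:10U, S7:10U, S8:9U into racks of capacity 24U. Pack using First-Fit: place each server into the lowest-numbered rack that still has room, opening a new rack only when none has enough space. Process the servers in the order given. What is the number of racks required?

S1 (8U) → rack 1 (remaining 16U)
S2 (8U) → rack 1 (remaining 8U)
S3 (9U) → rack 2 (remaining 15U)
S4 (10U) → rack 2 (remaining 5U)
S5 (9U) → rack 3 (remaining 15U)
S6 (10U) → rack 3 (remaining 5U)
S7 (10U) → rack 4 (remaining 14U)
S8 (9U) → rack 4 (remaining 5U)
Final racks: [8,8] [9,10] [9,10] [10,9].

4 racks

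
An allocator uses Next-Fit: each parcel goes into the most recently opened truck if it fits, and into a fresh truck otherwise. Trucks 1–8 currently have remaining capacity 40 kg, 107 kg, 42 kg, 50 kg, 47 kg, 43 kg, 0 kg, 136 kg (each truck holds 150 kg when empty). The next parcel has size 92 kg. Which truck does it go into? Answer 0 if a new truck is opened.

8

Next-Fit only looks at truck 8, which has 136 kg free.
92 kg fits there.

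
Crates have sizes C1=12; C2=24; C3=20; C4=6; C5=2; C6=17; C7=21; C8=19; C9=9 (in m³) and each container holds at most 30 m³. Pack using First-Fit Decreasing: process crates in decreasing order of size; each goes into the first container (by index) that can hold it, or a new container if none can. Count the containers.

5

Sorted descending: 24, 21, 20, 19, 17, 12, 9, 6, 2.
Put 24 m³ in container 1; 6 m³ remain.
Put 21 m³ in container 2; 9 m³ remain.
Put 20 m³ in container 3; 10 m³ remain.
Put 19 m³ in container 4; 11 m³ remain.
Put 17 m³ in container 5; 13 m³ remain.
Put 12 m³ in container 5; 1 m³ remain.
Put 9 m³ in container 2; 0 m³ remain.
Put 6 m³ in container 1; 0 m³ remain.
Put 2 m³ in container 3; 8 m³ remain.
Final containers: [24,6] [21,9] [20,2] [19] [17,12].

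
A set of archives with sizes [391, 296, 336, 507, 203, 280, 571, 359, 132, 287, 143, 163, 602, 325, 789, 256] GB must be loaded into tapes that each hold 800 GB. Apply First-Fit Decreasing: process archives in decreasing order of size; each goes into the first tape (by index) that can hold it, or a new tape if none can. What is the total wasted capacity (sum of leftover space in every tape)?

Sorted descending: 789, 602, 571, 507, 391, 359, 336, 325, 296, 287, 280, 256, 203, 163, 143, 132.
Put 789 GB in tape 1; 11 GB remain.
Put 602 GB in tape 2; 198 GB remain.
Put 571 GB in tape 3; 229 GB remain.
Put 507 GB in tape 4; 293 GB remain.
Put 391 GB in tape 5; 409 GB remain.
Put 359 GB in tape 5; 50 GB remain.
Put 336 GB in tape 6; 464 GB remain.
Put 325 GB in tape 6; 139 GB remain.
Put 296 GB in tape 7; 504 GB remain.
Put 287 GB in tape 4; 6 GB remain.
Put 280 GB in tape 7; 224 GB remain.
Put 256 GB in tape 8; 544 GB remain.
Put 203 GB in tape 3; 26 GB remain.
Put 163 GB in tape 2; 35 GB remain.
Put 143 GB in tape 7; 81 GB remain.
Put 132 GB in tape 6; 7 GB remain.
8 tapes × 800 GB = 6400 GB; used 5640 GB; unused 760 GB.

760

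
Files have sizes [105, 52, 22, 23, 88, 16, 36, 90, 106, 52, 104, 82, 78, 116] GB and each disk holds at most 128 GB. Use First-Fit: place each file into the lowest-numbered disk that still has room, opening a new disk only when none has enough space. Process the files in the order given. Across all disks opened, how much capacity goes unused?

310

disk 1: place 105 GB, 23 GB left
disk 2: place 52 GB, 76 GB left
disk 1: place 22 GB, 1 GB left
disk 2: place 23 GB, 53 GB left
disk 3: place 88 GB, 40 GB left
disk 2: place 16 GB, 37 GB left
disk 2: place 36 GB, 1 GB left
disk 4: place 90 GB, 38 GB left
disk 5: place 106 GB, 22 GB left
disk 6: place 52 GB, 76 GB left
disk 7: place 104 GB, 24 GB left
disk 8: place 82 GB, 46 GB left
disk 9: place 78 GB, 50 GB left
disk 10: place 116 GB, 12 GB left
10 disks × 128 GB = 1280 GB; used 970 GB; unused 310 GB.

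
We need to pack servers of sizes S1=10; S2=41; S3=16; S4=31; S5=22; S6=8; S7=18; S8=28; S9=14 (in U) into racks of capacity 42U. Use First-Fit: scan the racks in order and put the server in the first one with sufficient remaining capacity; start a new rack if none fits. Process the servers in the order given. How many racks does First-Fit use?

5

S1 (10U) → rack 1 (remaining 32U)
S2 (41U) → rack 2 (remaining 1U)
S3 (16U) → rack 1 (remaining 16U)
S4 (31U) → rack 3 (remaining 11U)
S5 (22U) → rack 4 (remaining 20U)
S6 (8U) → rack 1 (remaining 8U)
S7 (18U) → rack 4 (remaining 2U)
S8 (28U) → rack 5 (remaining 14U)
S9 (14U) → rack 5 (remaining 0U)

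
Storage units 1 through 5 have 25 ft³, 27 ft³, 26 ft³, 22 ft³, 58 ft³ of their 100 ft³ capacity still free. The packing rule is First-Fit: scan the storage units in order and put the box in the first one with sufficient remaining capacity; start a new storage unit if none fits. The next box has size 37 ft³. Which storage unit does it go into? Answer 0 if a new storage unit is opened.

5

Storage units with room: storage unit 5 (58 ft³).
The first with room is storage unit 5.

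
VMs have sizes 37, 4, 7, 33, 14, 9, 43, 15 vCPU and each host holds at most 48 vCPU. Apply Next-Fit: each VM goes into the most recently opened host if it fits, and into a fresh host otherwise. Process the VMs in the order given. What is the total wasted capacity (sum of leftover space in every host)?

78

host 1: place 37 vCPU, 11 vCPU left
host 1: place 4 vCPU, 7 vCPU left
host 1: place 7 vCPU, 0 vCPU left
host 2: place 33 vCPU, 15 vCPU left
host 2: place 14 vCPU, 1 vCPU left
host 3: place 9 vCPU, 39 vCPU left
host 4: place 43 vCPU, 5 vCPU left
host 5: place 15 vCPU, 33 vCPU left
5 hosts × 48 vCPU = 240 vCPU; used 162 vCPU; unused 78 vCPU.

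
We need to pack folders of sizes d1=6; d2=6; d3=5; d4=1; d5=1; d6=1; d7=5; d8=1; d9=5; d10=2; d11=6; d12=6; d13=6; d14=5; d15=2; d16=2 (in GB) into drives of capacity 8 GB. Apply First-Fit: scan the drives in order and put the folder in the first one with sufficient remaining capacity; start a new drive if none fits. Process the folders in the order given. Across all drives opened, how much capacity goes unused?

Put d1 (6 GB) in drive 1; 2 GB remain.
Put d2 (6 GB) in drive 2; 2 GB remain.
Put d3 (5 GB) in drive 3; 3 GB remain.
Put d4 (1 GB) in drive 1; 1 GB remain.
Put d5 (1 GB) in drive 1; 0 GB remain.
Put d6 (1 GB) in drive 2; 1 GB remain.
Put d7 (5 GB) in drive 4; 3 GB remain.
Put d8 (1 GB) in drive 2; 0 GB remain.
Put d9 (5 GB) in drive 5; 3 GB remain.
Put d10 (2 GB) in drive 3; 1 GB remain.
Put d11 (6 GB) in drive 6; 2 GB remain.
Put d12 (6 GB) in drive 7; 2 GB remain.
Put d13 (6 GB) in drive 8; 2 GB remain.
Put d14 (5 GB) in drive 9; 3 GB remain.
Put d15 (2 GB) in drive 4; 1 GB remain.
Put d16 (2 GB) in drive 5; 1 GB remain.
9 drives × 8 GB = 72 GB; used 60 GB; unused 12 GB.

12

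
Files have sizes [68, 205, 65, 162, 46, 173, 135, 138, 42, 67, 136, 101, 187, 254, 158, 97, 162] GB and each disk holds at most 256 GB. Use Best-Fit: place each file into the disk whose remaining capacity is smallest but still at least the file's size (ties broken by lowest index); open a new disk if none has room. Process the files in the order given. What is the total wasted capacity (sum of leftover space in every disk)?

620

disk 1: place 68 GB, 188 GB left
disk 2: place 205 GB, 51 GB left
disk 1: place 65 GB, 123 GB left
disk 3: place 162 GB, 94 GB left
disk 2: place 46 GB, 5 GB left
disk 4: place 173 GB, 83 GB left
disk 5: place 135 GB, 121 GB left
disk 6: place 138 GB, 118 GB left
disk 4: place 42 GB, 41 GB left
disk 3: place 67 GB, 27 GB left
disk 7: place 136 GB, 120 GB left
disk 6: place 101 GB, 17 GB left
disk 8: place 187 GB, 69 GB left
disk 9: place 254 GB, 2 GB left
disk 10: place 158 GB, 98 GB left
disk 10: place 97 GB, 1 GB left
disk 11: place 162 GB, 94 GB left
11 disks × 256 GB = 2816 GB; used 2196 GB; unused 620 GB.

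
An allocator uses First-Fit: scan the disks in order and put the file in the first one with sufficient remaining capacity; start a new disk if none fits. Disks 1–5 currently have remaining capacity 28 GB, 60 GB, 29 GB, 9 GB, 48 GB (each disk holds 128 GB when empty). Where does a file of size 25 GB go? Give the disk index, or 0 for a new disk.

1

Disks with room: disk 1 (28 GB), disk 2 (60 GB), disk 3 (29 GB), disk 5 (48 GB).
The first with room is disk 1.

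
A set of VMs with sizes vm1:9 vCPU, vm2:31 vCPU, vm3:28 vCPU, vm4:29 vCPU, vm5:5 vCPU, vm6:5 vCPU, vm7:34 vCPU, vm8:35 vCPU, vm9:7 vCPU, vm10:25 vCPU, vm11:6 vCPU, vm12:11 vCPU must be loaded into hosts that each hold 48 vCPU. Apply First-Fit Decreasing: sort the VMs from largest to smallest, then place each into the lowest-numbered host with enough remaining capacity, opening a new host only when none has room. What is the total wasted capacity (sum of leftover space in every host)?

Sorted descending: 35, 34, 31, 29, 28, 25, 11, 9, 7, 6, 5, 5.
host 1: place 35 vCPU, 13 vCPU left
host 2: place 34 vCPU, 14 vCPU left
host 3: place 31 vCPU, 17 vCPU left
host 4: place 29 vCPU, 19 vCPU left
host 5: place 28 vCPU, 20 vCPU left
host 6: place 25 vCPU, 23 vCPU left
host 1: place 11 vCPU, 2 vCPU left
host 2: place 9 vCPU, 5 vCPU left
host 3: place 7 vCPU, 10 vCPU left
host 3: place 6 vCPU, 4 vCPU left
host 2: place 5 vCPU, 0 vCPU left
host 4: place 5 vCPU, 14 vCPU left
6 hosts × 48 vCPU = 288 vCPU; used 225 vCPU; unused 63 vCPU.

63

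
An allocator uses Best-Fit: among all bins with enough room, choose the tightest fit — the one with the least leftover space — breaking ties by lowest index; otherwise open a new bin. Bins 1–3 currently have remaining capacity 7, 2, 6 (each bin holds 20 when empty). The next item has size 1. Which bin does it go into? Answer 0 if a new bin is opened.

Bins with room: bin 1 (7), bin 2 (2), bin 3 (6).
Tightest fit is bin 2 with 2 free.

2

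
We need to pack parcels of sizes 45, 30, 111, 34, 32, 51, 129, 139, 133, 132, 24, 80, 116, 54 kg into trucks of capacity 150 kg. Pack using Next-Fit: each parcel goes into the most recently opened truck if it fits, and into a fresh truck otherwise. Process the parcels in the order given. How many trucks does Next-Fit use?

10 trucks

truck 1: place 45 kg, 105 kg left
truck 1: place 30 kg, 75 kg left
truck 2: place 111 kg, 39 kg left
truck 2: place 34 kg, 5 kg left
truck 3: place 32 kg, 118 kg left
truck 3: place 51 kg, 67 kg left
truck 4: place 129 kg, 21 kg left
truck 5: place 139 kg, 11 kg left
truck 6: place 133 kg, 17 kg left
truck 7: place 132 kg, 18 kg left
truck 8: place 24 kg, 126 kg left
truck 8: place 80 kg, 46 kg left
truck 9: place 116 kg, 34 kg left
truck 10: place 54 kg, 96 kg left
Final trucks: [45,30] [111,34] [32,51] [129] [139] [133] [132] [24,80] [116] [54].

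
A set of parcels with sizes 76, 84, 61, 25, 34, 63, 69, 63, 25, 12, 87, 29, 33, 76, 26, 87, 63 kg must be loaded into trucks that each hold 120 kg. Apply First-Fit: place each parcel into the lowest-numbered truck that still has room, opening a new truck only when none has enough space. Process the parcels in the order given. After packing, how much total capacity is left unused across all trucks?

76 kg → truck 1 (remaining 44 kg)
84 kg → truck 2 (remaining 36 kg)
61 kg → truck 3 (remaining 59 kg)
25 kg → truck 1 (remaining 19 kg)
34 kg → truck 2 (remaining 2 kg)
63 kg → truck 4 (remaining 57 kg)
69 kg → truck 5 (remaining 51 kg)
63 kg → truck 6 (remaining 57 kg)
25 kg → truck 3 (remaining 34 kg)
12 kg → truck 1 (remaining 7 kg)
87 kg → truck 7 (remaining 33 kg)
29 kg → truck 3 (remaining 5 kg)
33 kg → truck 4 (remaining 24 kg)
76 kg → truck 8 (remaining 44 kg)
26 kg → truck 5 (remaining 25 kg)
87 kg → truck 9 (remaining 33 kg)
63 kg → truck 10 (remaining 57 kg)
10 trucks × 120 kg = 1200 kg; used 913 kg; unused 287 kg.

287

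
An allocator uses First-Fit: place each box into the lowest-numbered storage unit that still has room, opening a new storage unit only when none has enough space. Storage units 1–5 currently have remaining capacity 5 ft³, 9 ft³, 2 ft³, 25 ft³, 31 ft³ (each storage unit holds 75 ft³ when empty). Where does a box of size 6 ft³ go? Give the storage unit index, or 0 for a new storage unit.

2

Storage units with room: storage unit 2 (9 ft³), storage unit 4 (25 ft³), storage unit 5 (31 ft³).
The first with room is storage unit 2.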